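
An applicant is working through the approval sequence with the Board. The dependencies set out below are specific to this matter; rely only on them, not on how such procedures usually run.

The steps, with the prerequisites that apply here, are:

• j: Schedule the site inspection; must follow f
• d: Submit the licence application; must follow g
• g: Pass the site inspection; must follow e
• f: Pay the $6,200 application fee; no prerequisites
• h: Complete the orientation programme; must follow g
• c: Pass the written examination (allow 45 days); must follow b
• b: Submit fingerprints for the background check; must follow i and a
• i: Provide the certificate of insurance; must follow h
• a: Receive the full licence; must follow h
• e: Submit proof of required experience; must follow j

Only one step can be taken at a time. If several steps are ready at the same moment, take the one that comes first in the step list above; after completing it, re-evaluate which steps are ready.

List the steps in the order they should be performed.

f is the only step with nothing outstanding, so it goes first.
Next only j has its prerequisites met → j.
e is the only step now ready → e.
That leaves g as the only ready step → g.
Now d and h have their prerequisites met. d is listed earlier, so d next.
Next only h has its prerequisites met → h.
i and a are both available; i is listed earlier → i.
That leaves a as the only ready step → a.
b needed i and a, now all done → b.
That leaves c as the only ready step → c.

f → j → e → g → d → h → i → a → b → c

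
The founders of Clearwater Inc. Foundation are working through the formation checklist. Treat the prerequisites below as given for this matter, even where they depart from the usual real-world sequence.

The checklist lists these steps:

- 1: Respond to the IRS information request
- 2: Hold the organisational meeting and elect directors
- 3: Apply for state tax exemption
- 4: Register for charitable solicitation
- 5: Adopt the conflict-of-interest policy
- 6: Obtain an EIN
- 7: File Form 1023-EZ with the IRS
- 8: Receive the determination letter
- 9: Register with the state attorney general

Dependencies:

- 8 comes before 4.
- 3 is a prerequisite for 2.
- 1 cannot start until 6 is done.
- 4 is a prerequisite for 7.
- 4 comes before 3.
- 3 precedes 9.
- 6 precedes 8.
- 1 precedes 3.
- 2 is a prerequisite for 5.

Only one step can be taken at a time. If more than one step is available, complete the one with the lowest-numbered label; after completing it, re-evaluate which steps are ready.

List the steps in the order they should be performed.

6 1 8 4 3 2 5 7 9

Only 6 has no prerequisites, so it is first.
1 and 8 are both available; 1 has the earlier label → 1.
8 is the only step now ready → 8.
4 is the only step now ready → 4.
Now 3 and 7 have their prerequisites met. 3 has the earlier label, so 3 next.
2 and 9 now also ready, so the ready set is {2, 7, 9}; 2 has the earlier label → 2.
Ready: 5, 7 and 9. 5 has the earlier label → 5.
Now 7 and 9 have their prerequisites met. 7 has the earlier label, so 7 next.
Next only 9 has its prerequisites met → 9.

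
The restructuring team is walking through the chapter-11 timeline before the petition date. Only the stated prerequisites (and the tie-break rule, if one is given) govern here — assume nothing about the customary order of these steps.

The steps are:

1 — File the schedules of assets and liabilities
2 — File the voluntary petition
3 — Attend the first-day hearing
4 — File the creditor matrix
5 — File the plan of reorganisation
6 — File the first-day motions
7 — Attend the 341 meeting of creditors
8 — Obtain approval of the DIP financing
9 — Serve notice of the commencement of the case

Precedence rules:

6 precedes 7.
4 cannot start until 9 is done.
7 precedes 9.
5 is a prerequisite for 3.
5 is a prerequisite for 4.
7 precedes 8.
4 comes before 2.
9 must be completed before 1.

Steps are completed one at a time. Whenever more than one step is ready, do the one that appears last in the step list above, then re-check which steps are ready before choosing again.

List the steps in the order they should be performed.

6 → 7 → 9 → 8 → 5 → 4 → 3 → 2 → 1

6 and 5 have no prerequisites; 6 is listed later, so 6 is first.
7 now also ready, so the ready set is {7, 5}; 7 is listed later → 7.
9 and 8 now also ready, so the ready set is {9, 8, 5}; 9 is listed later → 9.
1 now also ready, so the ready set is {8, 5, 1}; 8 is listed later → 8.
Now 5 and 1 have their prerequisites met. 5 is listed later, so 5 next.
4, 3 and 1 are all available; 4 is listed later → 4.
2 now also ready, so the ready set is {3, 2, 1}; 3 is listed later → 3.
Ready: 2 and 1. 2 is listed later → 2.
1 needed 9, now all done → 1.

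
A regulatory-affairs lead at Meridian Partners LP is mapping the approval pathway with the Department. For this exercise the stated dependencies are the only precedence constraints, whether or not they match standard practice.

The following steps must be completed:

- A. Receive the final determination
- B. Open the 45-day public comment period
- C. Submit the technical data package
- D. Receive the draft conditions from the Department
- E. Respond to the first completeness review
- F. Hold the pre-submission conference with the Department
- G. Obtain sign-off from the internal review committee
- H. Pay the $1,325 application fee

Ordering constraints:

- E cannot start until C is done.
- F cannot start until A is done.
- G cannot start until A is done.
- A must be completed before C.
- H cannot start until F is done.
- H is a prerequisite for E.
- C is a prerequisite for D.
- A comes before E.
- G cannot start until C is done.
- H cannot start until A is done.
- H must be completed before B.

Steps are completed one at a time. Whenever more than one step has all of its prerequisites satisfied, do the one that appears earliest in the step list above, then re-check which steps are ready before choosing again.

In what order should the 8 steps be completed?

A, C, D, F, G, H, B, E

Only A has no prerequisites, so it is first.
C and F are both available; C is listed earlier → C.
Ready: D, F and G. D is listed earlier → D.
Now F and G have their prerequisites met. F is listed earlier, so F next.
H now also ready, so the ready set is {G, H}; G is listed earlier → G.
H is the only step now ready → H.
Ready: B and E. B is listed earlier → B.
Next only E has its prerequisites met → E.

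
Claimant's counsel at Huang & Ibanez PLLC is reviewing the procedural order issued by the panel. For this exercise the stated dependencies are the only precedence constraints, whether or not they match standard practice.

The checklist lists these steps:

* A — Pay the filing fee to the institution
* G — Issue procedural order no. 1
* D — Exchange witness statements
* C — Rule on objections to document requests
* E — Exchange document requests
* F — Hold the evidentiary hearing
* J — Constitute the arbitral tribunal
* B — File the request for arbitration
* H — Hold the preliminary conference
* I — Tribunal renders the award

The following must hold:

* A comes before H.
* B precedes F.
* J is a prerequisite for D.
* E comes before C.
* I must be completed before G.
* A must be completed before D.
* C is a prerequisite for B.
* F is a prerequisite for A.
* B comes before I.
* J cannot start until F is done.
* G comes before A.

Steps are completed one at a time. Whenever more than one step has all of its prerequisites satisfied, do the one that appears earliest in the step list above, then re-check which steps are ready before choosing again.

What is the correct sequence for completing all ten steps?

E → C → B → F → J → I → G → A → D → H

E has no prerequisites → E first.
That leaves C as the only ready step → C.
B is the only step now ready → B.
Now F and I have their prerequisites met. F is listed earlier, so F next.
J now also ready, so the ready set is {J, I}; J is listed earlier → J.
I is the only step now ready → I.
Next only G has its prerequisites met → G.
A needed G and F, now all done → A.
Ready: D and H. D is listed earlier → D.
H is the only step now ready → H.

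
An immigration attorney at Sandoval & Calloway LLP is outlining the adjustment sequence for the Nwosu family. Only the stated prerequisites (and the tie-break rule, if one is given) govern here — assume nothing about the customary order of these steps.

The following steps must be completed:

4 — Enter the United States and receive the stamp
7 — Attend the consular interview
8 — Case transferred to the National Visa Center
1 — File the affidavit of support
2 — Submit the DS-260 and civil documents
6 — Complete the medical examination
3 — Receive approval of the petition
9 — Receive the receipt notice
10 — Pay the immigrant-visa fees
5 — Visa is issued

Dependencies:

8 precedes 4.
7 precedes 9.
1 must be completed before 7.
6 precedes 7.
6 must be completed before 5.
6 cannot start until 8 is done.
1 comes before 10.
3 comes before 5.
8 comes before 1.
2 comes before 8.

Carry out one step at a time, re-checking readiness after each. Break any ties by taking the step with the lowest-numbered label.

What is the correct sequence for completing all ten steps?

2 3 8 1 4 6 5 7 9 10

2 and 3 have no prerequisites; 2 has the earlier label, so 2 is first.
3 and 8 are both available; 3 has the earlier label → 3.
8 needed 2, now all done → 8.
Now 1, 4 and 6 have their prerequisites met. 1 has the earlier label, so 1 next.
Ready: 4, 6 and 10. 4 has the earlier label → 4.
6 and 10 are both available; 6 has the earlier label → 6.
Now 5, 7 and 10 have their prerequisites met. 5 has the earlier label, so 5 next.
Now 7 and 10 have their prerequisites met. 7 has the earlier label, so 7 next.
9 now also ready, so the ready set is {9, 10}; 9 has the earlier label → 9.
Next only 10 has its prerequisites met → 10.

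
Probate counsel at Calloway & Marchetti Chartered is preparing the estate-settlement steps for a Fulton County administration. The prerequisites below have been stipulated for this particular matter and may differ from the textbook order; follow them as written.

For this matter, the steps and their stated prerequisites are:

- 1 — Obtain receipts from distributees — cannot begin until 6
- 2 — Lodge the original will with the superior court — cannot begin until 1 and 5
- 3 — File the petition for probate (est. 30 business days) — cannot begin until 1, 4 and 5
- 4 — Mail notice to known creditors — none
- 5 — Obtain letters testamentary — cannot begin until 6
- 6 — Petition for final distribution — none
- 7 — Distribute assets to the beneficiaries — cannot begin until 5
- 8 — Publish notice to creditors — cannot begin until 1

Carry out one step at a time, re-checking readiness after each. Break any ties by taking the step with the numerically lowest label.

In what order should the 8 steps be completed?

4, 6, 1, 5, 2, 3, 7, 8

Nothing is required for 4 and 6. 4 has the earlier label → 4 first.
6 is the only step now ready → 6.
Now 1 and 5 have their prerequisites met. 1 has the earlier label, so 1 next.
8 now also ready, so the ready set is {5, 8}; 5 has the earlier label → 5.
2, 3, 7 and 8 are all available; 2 has the earlier label → 2.
3, 7 and 8 are all available; 3 has the earlier label → 3.
Ready: 7 and 8. 7 has the earlier label → 7.
8 needed 1, now all done → 8.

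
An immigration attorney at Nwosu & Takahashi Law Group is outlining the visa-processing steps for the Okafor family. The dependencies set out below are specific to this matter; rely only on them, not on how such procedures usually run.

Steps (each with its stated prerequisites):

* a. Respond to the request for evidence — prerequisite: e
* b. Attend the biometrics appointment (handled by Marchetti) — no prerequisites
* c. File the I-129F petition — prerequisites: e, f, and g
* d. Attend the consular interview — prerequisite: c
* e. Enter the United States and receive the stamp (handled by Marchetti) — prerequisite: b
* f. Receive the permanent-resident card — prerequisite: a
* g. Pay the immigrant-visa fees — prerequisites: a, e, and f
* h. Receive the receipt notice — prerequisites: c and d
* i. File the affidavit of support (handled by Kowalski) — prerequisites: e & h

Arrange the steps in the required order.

Only b has no prerequisites, so it is first.
That leaves e as the only ready step → e.
Next only a has its prerequisites met → a.
f needed a, now all done → f.
That leaves g as the only ready step → g.
Next only c has its prerequisites met → c.
That leaves d as the only ready step → d.
h needed c and d, now all done → h.
Next only i has its prerequisites met → i.

b, e, a, f, g, c, d, h, i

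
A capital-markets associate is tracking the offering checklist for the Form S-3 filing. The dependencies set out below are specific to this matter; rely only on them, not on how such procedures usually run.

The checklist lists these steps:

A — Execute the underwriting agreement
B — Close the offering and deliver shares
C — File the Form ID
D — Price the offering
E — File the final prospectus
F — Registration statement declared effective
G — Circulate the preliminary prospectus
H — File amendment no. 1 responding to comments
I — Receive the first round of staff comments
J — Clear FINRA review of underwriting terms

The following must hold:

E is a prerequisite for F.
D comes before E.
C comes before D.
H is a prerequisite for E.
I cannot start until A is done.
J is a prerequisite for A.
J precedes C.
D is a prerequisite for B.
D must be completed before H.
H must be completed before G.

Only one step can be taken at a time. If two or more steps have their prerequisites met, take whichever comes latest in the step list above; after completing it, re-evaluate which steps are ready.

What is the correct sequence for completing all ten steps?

J, C, D, H, G, E, F, B, A, I

Only J has no prerequisites, so it is first.
C and A are both available; C is listed later → C.
D and A are both available; D is listed later → D.
Now H, B and A have their prerequisites met. H is listed later, so H next.
G, E, B and A are all available; G is listed later → G.
E, B and A are all available; E is listed later → E.
Ready: F, B and A. F is listed later → F.
Now B and A have their prerequisites met. B is listed later, so B next.
That leaves A as the only ready step → A.
I is the only step now ready → I.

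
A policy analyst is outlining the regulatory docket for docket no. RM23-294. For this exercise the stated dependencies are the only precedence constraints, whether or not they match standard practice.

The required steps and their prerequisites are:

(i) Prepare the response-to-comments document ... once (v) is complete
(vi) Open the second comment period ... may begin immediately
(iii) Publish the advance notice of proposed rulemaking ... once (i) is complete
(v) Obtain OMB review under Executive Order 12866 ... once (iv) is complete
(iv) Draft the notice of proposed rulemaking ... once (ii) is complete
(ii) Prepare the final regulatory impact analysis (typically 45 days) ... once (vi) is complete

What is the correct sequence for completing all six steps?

(vi) → (ii) → (iv) → (v) → (i) → (iii)

Only (vi) has no prerequisites, so it is first.
Next only (ii) has its prerequisites met → (ii).
(iv) needed (ii), now all done → (iv).
Next only (v) has its prerequisites met → (v).
(i) is the only step now ready → (i).
(iii) needed (i), now all done → (iii).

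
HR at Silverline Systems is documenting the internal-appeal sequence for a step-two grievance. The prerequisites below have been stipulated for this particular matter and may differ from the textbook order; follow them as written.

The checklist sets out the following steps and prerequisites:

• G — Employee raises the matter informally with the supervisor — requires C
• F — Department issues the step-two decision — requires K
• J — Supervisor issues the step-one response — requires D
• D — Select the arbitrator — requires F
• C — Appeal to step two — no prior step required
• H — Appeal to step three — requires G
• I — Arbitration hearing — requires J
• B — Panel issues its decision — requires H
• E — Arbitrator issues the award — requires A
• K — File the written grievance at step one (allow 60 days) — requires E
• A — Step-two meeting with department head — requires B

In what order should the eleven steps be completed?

C, G, H, B, A, E, K, F, D, J, I

C has no prerequisites → C first.
Next only G has its prerequisites met → G.
Next only H has its prerequisites met → H.
B needed H, now all done → B.
That leaves A as the only ready step → A.
E is the only step now ready → E.
Next only K has its prerequisites met → K.
F needed K, now all done → F.
That leaves D as the only ready step → D.
That leaves J as the only ready step → J.
Next only I has its prerequisites met → I.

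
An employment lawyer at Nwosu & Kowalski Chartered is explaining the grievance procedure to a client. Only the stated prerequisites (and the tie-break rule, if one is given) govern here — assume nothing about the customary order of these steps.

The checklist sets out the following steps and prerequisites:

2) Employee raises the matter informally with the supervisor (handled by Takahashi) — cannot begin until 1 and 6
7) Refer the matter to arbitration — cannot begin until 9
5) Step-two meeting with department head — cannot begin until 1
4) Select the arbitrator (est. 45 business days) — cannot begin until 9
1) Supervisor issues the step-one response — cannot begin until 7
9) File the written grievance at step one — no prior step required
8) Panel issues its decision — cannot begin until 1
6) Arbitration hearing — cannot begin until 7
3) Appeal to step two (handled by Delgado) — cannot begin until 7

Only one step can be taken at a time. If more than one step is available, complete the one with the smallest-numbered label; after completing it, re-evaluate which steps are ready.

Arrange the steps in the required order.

9 has no prerequisites → 9 first.
4 and 7 are both available; 4 has the earlier label → 4.
That leaves 7 as the only ready step → 7.
Ready: 1, 3 and 6. 1 has the earlier label → 1.
5 and 8 now also ready, so the ready set is {3, 5, 6, 8}; 3 has the earlier label → 3.
Now 5, 6 and 8 have their prerequisites met. 5 has the earlier label, so 5 next.
6 and 8 are both available; 6 has the earlier label → 6.
2 now also ready, so the ready set is {2, 8}; 2 has the earlier label → 2.
Next only 8 has its prerequisites met → 8.

9 4 7 1 3 5 6 2 8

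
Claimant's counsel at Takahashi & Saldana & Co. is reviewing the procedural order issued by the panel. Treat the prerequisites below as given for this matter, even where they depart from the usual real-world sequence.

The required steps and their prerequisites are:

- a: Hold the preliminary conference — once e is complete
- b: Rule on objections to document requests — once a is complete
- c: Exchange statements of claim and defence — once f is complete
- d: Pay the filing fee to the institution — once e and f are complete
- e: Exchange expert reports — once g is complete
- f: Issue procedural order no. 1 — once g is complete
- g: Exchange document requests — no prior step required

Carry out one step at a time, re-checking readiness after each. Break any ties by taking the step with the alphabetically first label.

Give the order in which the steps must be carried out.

g is the only step with nothing outstanding, so it goes first.
Now e and f have their prerequisites met. e has the earlier label, so e next.
Ready: a and f. a has the earlier label → a.
b now also ready, so the ready set is {b, f}; b has the earlier label → b.
That leaves f as the only ready step → f.
Ready: c and d. c has the earlier label → c.
d needed e and f, now all done → d.

g, e, a, b, f, c, d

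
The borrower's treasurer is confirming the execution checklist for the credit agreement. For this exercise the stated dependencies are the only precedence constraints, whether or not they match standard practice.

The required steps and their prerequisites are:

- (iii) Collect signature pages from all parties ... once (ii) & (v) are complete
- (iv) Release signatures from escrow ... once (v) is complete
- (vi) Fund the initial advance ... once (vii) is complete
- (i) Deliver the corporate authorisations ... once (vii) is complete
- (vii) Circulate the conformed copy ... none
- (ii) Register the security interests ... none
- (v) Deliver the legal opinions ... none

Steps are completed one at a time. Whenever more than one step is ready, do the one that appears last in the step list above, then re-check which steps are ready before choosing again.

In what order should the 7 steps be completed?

Nothing is required for (v), (ii) and (vii). (v) is listed later → (v) first.
Now (ii), (vii) and (iv) have their prerequisites met. (ii) is listed later, so (ii) next.
Ready: (vii), (iv) and (iii). (vii) is listed later → (vii).
Ready: (i), (vi), (iv) and (iii). (i) is listed later → (i).
Now (vi), (iv) and (iii) have their prerequisites met. (vi) is listed later, so (vi) next.
Ready: (iv) and (iii). (iv) is listed later → (iv).
(iii) is the only step now ready → (iii).

(v), (ii), (vii), (i), (vi), (iv), (iii)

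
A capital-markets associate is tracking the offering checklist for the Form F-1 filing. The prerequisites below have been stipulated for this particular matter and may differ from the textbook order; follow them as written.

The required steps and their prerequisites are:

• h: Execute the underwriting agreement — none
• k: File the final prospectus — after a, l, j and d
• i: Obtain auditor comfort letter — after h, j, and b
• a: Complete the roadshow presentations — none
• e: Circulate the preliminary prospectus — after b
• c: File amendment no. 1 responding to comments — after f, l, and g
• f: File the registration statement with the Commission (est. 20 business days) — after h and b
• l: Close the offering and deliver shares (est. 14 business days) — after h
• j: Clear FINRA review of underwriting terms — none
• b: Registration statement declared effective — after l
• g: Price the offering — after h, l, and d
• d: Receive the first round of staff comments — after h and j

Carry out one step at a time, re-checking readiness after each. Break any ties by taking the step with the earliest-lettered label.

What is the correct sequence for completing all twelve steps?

a, h and j have no prerequisites; a has the earlier label, so a is first.
Ready: h and j. h has the earlier label → h.
j and l are both available; j has the earlier label → j.
d and l are both available; d has the earlier label → d.
l needed h, now all done → l.
Now b, g and k have their prerequisites met. b has the earlier label, so b next.
e, f and i now also ready, so the ready set is {e, f, g, i, k}; e has the earlier label → e.
Now f, g, i and k have their prerequisites met. f has the earlier label, so f next.
g, i and k are all available; g has the earlier label → g.
c now also ready, so the ready set is {c, i, k}; c has the earlier label → c.
Ready: i and k. i has the earlier label → i.
k is the only step now ready → k.

a → h → j → d → l → b → e → f → g → c → i → k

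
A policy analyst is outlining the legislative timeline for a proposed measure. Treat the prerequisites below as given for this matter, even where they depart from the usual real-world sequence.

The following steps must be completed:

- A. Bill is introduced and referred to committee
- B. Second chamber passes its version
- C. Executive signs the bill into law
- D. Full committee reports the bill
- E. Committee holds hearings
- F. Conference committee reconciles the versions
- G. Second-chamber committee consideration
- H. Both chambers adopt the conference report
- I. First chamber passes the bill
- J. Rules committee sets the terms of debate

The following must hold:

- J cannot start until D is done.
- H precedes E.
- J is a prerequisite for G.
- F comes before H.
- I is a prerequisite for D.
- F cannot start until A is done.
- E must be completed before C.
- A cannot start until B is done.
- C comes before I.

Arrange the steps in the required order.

B, A, F, H, E, C, I, D, J, G

B is the only step with nothing outstanding, so it goes first.
That leaves A as the only ready step → A.
F is the only step now ready → F.
H needed F, now all done → H.
That leaves E as the only ready step → E.
Next only C has its prerequisites met → C.
Next only I has its prerequisites met → I.
D is the only step now ready → D.
J needed D, now all done → J.
That leaves G as the only ready step → G.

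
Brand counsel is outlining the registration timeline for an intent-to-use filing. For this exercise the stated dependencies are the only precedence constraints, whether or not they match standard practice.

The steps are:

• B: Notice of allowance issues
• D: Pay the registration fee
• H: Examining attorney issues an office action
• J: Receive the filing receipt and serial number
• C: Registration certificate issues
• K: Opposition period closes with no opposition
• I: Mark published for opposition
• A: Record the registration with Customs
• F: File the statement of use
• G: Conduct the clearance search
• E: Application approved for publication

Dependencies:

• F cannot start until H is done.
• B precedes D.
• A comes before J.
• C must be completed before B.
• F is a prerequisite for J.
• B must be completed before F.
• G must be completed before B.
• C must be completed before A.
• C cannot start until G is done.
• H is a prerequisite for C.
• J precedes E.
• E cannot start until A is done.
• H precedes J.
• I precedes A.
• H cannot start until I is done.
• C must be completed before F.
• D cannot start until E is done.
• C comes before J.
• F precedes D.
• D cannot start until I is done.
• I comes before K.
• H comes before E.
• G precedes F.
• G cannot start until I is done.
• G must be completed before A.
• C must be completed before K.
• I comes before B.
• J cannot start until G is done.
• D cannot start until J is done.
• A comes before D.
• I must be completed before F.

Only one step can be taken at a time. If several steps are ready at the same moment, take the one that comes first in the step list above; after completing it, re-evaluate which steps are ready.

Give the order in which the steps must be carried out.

I → H → G → C → B → K → A → F → J → E → D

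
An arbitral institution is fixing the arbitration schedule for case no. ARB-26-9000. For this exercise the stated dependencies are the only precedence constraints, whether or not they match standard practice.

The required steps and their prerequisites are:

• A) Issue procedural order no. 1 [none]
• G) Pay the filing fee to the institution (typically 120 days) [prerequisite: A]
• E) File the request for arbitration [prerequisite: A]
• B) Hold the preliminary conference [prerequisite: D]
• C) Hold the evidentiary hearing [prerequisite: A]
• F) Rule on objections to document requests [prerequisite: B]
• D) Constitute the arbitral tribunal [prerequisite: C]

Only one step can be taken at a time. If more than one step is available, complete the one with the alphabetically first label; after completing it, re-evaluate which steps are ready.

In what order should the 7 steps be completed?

A, C, D, B, E, F, G

Only A has no prerequisites, so it is first.
Now C, E and G have their prerequisites met. C has the earlier label, so C next.
Ready: D, E and G. D has the earlier label → D.
Now B, E and G have their prerequisites met. B has the earlier label, so B next.
Now E, F and G have their prerequisites met. E has the earlier label, so E next.
F and G are both available; F has the earlier label → F.
G is the only step now ready → G.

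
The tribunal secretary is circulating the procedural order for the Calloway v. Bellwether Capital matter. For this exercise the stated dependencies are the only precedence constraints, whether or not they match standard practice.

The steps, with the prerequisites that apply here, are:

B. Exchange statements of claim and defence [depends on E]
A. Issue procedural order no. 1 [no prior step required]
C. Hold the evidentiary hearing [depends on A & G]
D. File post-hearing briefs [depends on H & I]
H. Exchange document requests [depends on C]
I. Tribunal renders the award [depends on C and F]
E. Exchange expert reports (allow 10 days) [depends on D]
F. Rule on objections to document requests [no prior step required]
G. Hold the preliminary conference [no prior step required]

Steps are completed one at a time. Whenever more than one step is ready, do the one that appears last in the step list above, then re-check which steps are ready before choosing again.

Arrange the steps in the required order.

G, F, A, C, I, H, D, E, B

G, F and A have no prerequisites; G is listed later, so G is first.
Now F and A have their prerequisites met. F is listed later, so F next.
Next only A has its prerequisites met → A.
C needed G and A, now all done → C.
I and H are both available; I is listed later → I.
H is the only step now ready → H.
D needed I and H, now all done → D.
E needed D, now all done → E.
B needed E, now all done → B.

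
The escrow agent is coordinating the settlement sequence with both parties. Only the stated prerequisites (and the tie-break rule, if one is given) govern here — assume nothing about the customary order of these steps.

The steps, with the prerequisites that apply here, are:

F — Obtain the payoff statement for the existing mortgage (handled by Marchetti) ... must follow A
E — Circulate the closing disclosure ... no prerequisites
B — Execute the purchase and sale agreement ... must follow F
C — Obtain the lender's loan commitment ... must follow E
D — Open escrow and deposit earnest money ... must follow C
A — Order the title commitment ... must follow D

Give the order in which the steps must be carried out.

E, C, D, A, F, B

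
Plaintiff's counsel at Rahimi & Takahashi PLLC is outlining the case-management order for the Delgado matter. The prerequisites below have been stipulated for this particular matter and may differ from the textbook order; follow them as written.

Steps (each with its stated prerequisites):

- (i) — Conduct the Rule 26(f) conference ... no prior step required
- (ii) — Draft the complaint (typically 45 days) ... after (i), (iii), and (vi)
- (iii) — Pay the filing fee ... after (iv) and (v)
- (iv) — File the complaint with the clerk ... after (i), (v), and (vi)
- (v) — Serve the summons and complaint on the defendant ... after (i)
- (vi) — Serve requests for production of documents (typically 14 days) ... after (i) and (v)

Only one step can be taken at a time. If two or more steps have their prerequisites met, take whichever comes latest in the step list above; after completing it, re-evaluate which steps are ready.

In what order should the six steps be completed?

(i) is the only step with nothing outstanding, so it goes first.
(v) needed (i), now all done → (v).
(vi) needed (v) and (i), now all done → (vi).
Next only (iv) has its prerequisites met → (iv).
(iii) needed (v) and (iv), now all done → (iii).
(ii) is the only step now ready → (ii).

(i) → (v) → (vi) → (iv) → (iii) → (ii)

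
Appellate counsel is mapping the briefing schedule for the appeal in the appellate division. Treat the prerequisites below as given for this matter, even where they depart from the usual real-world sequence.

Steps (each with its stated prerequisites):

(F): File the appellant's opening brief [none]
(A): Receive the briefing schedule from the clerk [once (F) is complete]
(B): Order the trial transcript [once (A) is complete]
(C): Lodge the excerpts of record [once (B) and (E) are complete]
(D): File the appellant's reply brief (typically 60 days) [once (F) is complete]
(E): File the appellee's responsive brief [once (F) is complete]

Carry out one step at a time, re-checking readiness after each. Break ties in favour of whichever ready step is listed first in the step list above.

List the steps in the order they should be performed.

(F) is the only step with nothing outstanding, so it goes first.
Ready: (A), (D) and (E). (A) is listed earlier → (A).
(B), (D) and (E) are all available; (B) is listed earlier → (B).
(D) and (E) are both available; (D) is listed earlier → (D).
(E) needed (F), now all done → (E).
Next only (C) has its prerequisites met → (C).

(F), (A), (B), (D), (E), (C)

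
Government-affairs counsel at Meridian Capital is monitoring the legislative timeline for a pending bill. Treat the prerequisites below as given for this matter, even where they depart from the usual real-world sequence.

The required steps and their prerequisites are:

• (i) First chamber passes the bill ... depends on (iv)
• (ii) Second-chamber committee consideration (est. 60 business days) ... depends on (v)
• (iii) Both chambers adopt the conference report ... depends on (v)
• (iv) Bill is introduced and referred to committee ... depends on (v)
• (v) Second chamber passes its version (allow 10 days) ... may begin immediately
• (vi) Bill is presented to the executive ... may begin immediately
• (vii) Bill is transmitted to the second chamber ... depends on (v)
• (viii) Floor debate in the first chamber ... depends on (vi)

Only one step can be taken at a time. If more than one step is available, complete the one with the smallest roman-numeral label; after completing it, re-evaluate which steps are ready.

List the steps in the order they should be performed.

(v), (ii), (iii), (iv), (i), (vi), (vii), (viii)

Nothing is required for (v) and (vi). (v) has the earlier label → (v) first.
Now (ii), (iii), (iv), (vi) and (vii) have their prerequisites met. (ii) has the earlier label, so (ii) next.
(iii), (iv), (vi) and (vii) are all available; (iii) has the earlier label → (iii).
Now (iv), (vi) and (vii) have their prerequisites met. (iv) has the earlier label, so (iv) next.
Now (i), (vi) and (vii) have their prerequisites met. (i) has the earlier label, so (i) next.
(vi) and (vii) are both available; (vi) has the earlier label → (vi).
(viii) now also ready, so the ready set is {(vii), (viii)}; (vii) has the earlier label → (vii).
Next only (viii) has its prerequisites met → (viii).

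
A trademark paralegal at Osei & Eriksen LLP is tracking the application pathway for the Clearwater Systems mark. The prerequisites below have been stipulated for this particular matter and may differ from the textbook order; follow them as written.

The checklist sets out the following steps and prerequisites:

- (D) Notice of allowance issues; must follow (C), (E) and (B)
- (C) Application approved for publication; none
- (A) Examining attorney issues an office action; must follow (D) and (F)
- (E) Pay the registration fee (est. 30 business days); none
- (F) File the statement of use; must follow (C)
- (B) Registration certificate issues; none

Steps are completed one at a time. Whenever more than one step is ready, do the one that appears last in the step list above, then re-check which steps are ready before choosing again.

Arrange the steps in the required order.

(B), (E) and (C) have no prerequisites; (B) is listed later, so (B) is first.
Ready: (E) and (C). (E) is listed later → (E).
Next only (C) has its prerequisites met → (C).
Now (F) and (D) have their prerequisites met. (F) is listed later, so (F) next.
(D) needed (B), (E) and (C), now all done → (D).
(A) is the only step now ready → (A).

(B) → (E) → (C) → (F) → (D) → (A)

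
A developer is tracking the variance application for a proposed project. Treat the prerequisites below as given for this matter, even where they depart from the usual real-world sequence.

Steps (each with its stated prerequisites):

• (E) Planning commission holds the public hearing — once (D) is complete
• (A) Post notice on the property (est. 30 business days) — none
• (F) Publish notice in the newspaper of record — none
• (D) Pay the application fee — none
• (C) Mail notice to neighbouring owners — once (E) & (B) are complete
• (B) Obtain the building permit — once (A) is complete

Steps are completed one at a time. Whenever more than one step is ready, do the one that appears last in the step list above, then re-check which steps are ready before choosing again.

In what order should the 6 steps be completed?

(D) (F) (A) (B) (E) (C)

Nothing is required for (D), (F) and (A). (D) is listed later → (D) first.
(F), (A) and (E) are all available; (F) is listed later → (F).
(A) and (E) are both available; (A) is listed later → (A).
Ready: (B) and (E). (B) is listed later → (B).
(E) is the only step now ready → (E).
(C) needed (B) and (E), now all done → (C).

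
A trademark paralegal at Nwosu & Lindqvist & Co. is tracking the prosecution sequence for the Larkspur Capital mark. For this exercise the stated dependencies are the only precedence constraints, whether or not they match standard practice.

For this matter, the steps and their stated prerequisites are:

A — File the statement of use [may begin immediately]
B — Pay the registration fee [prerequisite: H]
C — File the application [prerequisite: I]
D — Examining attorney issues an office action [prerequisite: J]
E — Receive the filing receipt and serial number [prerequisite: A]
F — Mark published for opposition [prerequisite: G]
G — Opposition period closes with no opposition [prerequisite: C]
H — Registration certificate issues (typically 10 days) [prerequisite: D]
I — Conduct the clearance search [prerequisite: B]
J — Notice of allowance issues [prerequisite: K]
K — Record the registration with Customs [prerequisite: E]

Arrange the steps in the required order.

A is the only step with nothing outstanding, so it goes first.
That leaves E as the only ready step → E.
K is the only step now ready → K.
J needed K, now all done → J.
That leaves D as the only ready step → D.
H needed D, now all done → H.
B needed H, now all done → B.
I needed B, now all done → I.
C is the only step now ready → C.
That leaves G as the only ready step → G.
F is the only step now ready → F.

A, E, K, J, D, H, B, I, C, G, F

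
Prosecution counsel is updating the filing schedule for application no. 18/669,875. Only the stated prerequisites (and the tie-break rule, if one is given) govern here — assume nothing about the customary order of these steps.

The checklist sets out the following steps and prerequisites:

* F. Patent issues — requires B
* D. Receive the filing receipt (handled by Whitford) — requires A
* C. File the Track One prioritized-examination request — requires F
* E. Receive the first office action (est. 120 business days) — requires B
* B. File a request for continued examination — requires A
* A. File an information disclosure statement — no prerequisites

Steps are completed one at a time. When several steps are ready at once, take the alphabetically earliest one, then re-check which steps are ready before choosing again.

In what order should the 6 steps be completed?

A is the only step with nothing outstanding, so it goes first.
B and D are both available; B has the earlier label → B.
Ready: D, E and F. D has the earlier label → D.
Now E and F have their prerequisites met. E has the earlier label, so E next.
That leaves F as the only ready step → F.
C needed F, now all done → C.

A, B, D, E, F, C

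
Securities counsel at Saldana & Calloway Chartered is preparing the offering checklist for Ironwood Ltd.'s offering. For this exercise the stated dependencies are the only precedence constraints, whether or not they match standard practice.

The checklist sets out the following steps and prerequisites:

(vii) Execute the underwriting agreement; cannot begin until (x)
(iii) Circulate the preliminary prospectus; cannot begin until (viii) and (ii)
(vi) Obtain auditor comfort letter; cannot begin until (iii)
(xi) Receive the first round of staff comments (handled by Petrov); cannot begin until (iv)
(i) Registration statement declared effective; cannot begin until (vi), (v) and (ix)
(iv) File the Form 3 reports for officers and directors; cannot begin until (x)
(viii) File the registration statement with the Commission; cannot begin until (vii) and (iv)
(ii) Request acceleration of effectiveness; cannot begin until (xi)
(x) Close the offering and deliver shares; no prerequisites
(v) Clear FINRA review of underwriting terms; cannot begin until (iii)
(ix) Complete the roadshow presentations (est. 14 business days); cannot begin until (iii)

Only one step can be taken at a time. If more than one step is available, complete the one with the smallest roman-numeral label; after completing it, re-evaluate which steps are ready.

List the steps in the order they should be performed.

(x), (iv), (vii), (viii), (xi), (ii), (iii), (v), (vi), (ix), (i)

(x) is the only step with nothing outstanding, so it goes first.
(iv) and (vii) are both available; (iv) has the earlier label → (iv).
(xi) now also ready, so the ready set is {(vii), (xi)}; (vii) has the earlier label → (vii).
Ready: (viii) and (xi). (viii) has the earlier label → (viii).
(xi) needed (iv), now all done → (xi).
That leaves (ii) as the only ready step → (ii).
(iii) needed (ii) and (viii), now all done → (iii).
Now (v), (vi) and (ix) have their prerequisites met. (v) has the earlier label, so (v) next.
Now (vi) and (ix) have their prerequisites met. (vi) has the earlier label, so (vi) next.
(ix) needed (iii), now all done → (ix).
Next only (i) has its prerequisites met → (i).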